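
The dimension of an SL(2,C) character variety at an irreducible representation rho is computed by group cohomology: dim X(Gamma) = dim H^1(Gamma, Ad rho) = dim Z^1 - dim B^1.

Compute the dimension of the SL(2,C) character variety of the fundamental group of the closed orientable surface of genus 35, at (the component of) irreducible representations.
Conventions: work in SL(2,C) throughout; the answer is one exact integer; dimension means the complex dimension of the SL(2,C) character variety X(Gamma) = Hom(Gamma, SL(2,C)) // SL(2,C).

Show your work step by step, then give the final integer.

204

pi_1 of the closed genus-35 surface has 70 generators bound by the single product-of-commutators relator.
Before the relator condition, cocycle space has dim 3*70 = 210.
d_2 is surjective at irreducible rho (its cokernel H^2 is dual to H^0 = 0), so dim Z^1 = 210 - 3 = 207.
dim B^1 = 3 (coboundaries, injective at irreducible rho).
Hence dim X = 207 - 3 = 204.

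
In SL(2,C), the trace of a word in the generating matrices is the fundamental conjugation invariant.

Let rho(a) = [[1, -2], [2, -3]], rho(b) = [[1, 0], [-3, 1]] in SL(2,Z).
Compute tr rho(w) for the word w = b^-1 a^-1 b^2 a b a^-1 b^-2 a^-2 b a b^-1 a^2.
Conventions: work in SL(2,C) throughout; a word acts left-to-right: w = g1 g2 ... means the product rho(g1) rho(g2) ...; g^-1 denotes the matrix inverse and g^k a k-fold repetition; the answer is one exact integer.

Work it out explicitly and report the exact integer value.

rho(b^-1) = [[1, 0], [3, 1]]
... * rho(a^-1) = [[-3, 2], [-2, 1]]  ->  [[-3, 2], [-11, 7]]
... * rho(b) = [[1, 0], [-3, 1]]  ->  [[-9, 2], [-32, 7]]
... * rho(b) = [[1, 0], [-3, 1]]  ->  [[-15, 2], [-53, 7]]
... * rho(a) = [[1, -2], [2, -3]]  ->  [[-11, 24], [-39, 85]]
... * rho(b) = [[1, 0], [-3, 1]]  ->  [[-83, 24], [-294, 85]]
... * rho(a^-1) = [[-3, 2], [-2, 1]]  ->  [[201, -142], [712, -503]]
... * rho(b^-1) = [[1, 0], [3, 1]]  ->  [[-225, -142], [-797, -503]]
... * rho(b^-1) = [[1, 0], [3, 1]]  ->  [[-651, -142], [-2306, -503]]
... * rho(a^-1) = [[-3, 2], [-2, 1]]  ->  [[2237, -1444], [7924, -5115]]
... * rho(a^-1) = [[-3, 2], [-2, 1]]  ->  [[-3823, 3030], [-13542, 10733]]
... * rho(b) = [[1, 0], [-3, 1]]  ->  [[-12913, 3030], [-45741, 10733]]
... * rho(a) = [[1, -2], [2, -3]]  ->  [[-6853, 16736], [-24275, 59283]]
... * rho(b^-1) = [[1, 0], [3, 1]]  ->  [[43355, 16736], [153574, 59283]]
... * rho(a) = [[1, -2], [2, -3]]  ->  [[76827, -136918], [272140, -484997]]
... * rho(a) = [[1, -2], [2, -3]]  ->  [[-197009, 257100], [-697854, 910711]]
tr = -197009 + 910711 = 713702

713702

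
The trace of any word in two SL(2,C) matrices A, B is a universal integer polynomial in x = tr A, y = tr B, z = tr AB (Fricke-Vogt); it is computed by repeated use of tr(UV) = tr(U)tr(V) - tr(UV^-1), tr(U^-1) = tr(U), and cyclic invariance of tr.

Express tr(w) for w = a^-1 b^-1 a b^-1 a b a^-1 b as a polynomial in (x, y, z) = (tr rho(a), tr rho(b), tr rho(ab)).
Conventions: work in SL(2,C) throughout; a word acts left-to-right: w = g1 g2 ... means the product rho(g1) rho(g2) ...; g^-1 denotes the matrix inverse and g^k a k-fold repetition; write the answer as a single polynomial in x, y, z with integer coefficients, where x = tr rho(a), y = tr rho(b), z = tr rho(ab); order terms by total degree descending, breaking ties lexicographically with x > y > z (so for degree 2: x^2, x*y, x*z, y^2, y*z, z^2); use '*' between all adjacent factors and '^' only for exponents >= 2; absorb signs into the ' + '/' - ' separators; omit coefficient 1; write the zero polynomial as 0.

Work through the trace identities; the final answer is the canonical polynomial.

-x^3*y^3*z + x^4*y^2 + x^2*y^4 + 3*x^2*y^2*z^2 - 2*x^3*y*z - 2*x*y^3*z - 3*x*y*z^3 - 4*x^2*y^2 + x^2*z^2 + y^2*z^2 + z^4 + 8*x*y*z - 4*z^2 + 2

tr(b a b) = tr(b)*tr(a b) - tr(a) = y*z - x
tr(b a b a) = tr(b a)*tr(b a) - tr(1)   [split at repeated b] = z^2 - 2
tr(a b a^-1 b) = tr(b a b)*tr(a) - tr(b a b a) = x*y*z - x^2 - z^2 + 2
tr(b^3 a) = tr(b)*tr(b a b) - tr(b a) = y^2*z - x*y - z
tr(b^2) = tr(b)*tr(b) - tr(1) = y^2 - 2
tr(b^3) = tr(b)*tr(b^2) - tr(b) = y^3 - 3*y
tr(b^2 a^2 b) = tr(a)*tr(b^3 a) - tr(b^3) = x*y^2*z - x^2*y - y^3 - x*z + 3*y
tr(a^2 b a b) = tr(a)*tr(b a b a) - tr(b a b) = x*z^2 - y*z - x
tr(b a^2) = tr(a)*tr(b a) - tr(b) = x*z - y
tr(a^2 b a) = tr(a)*tr(b a^2) - tr(b a) = x^2*z - x*y - z
tr(b^2 a^2 b a) = tr(b)*tr(a^2 b a b) - tr(a^2 b a) = x*y*z^2 - x^2*z - y^2*z + z
tr(b a^2 b a^-1 b) = tr(b^2 a^2 b)*tr(a) - tr(b^2 a^2 b a) = x^2*y^2*z - x^3*y - x*y^3 - x*y*z^2 + y^2*z + 3*x*y - z
tr(b a b a^2 b) = tr(b)*tr(a b a^2 b) - tr(a b a^2) = x*y*z^2 - x^2*z - y^2*z + z
tr(b a b a b a) = tr(b a)*tr(b a b a) - tr(b^-1 a^-1)   [split at repeated b] = z^3 - 3*z
tr(b a b a b) = tr(b)*tr(a b a b) - tr(a b a) = y*z^2 - x*z - y
tr(b a b a^2 b a) = tr(a)*tr(b a b a b a) - tr(b a b a b) = x*z^3 - y*z^2 - 2*x*z + y
tr(b a^2 b a^-1 b a) = tr(b a b a^2 b)*tr(a) - tr(b a b a^2 b a) = x^2*y*z^2 - x^3*z - x*y^2*z - x*z^3 + y*z^2 + 3*x*z - y
tr(a^2 b a^-1 b a^-1 b) = tr(b a^2 b a^-1 b)*tr(a) - tr(b a^2 b a^-1 b a) = x^3*y^2*z - x^4*y - x^2*y^3 - 2*x^2*y*z^2 + x^3*z + 2*x*y^2*z + x*z^3 + 3*x^2*y - y*z^2 - 4*x*z + y
tr(a b a^-1 b a^-1 b^-1 a) = tr(a^2 b a^-1 b a^-1)*tr(b) - tr(a^2 b a^-1 b a^-1 b) = -x^3*y^2*z + x^4*y + x^2*y^3 + 2*x^2*y*z^2 - x^3*z - x*y^2*z - x*z^3 - 4*x^2*y + 4*x*z + y
tr(b a b a^-1 b) = tr(b^2 a b)*tr(a) - tr(b^2 a b a) = x*y^2*z - x^2*y - y*z^2 + y
tr(b a b a b^2) = tr(b)*tr(b a b a b) - tr(b a b a) = y^2*z^2 - x*y*z - y^2 - z^2 + 2
tr(b a b a b^2 a) = tr(b)*tr(a b a b a b) - tr(a b a b a) = y*z^3 - x*z^2 - 2*y*z + x
tr(b a^-1 b a b a b) = tr(b a b a b^2)*tr(a) - tr(b a b a b^2 a) = x*y^2*z^2 - x^2*y*z - y*z^3 - x*y^2 + 2*y*z + x
tr(b a b a b a b a) = tr(b a b a b a)*tr(b a) - tr(a b a b)   [split at repeated b] = z^4 - 4*z^2 + 2
tr(b a^-1 b a b a b a) = tr(b a b a b a b)*tr(a) - tr(b a b a b a b a) = x*y*z^3 - x^2*z^2 - z^4 - 2*x*y*z + x^2 + 4*z^2 - 2
tr(a b a b a^-1 b a^-1 b) = tr(b a^-1 b a b a b)*tr(a) - tr(b a^-1 b a b a b a) = x^2*y^2*z^2 - x^3*y*z - 2*x*y*z^3 - x^2*y^2 + x^2*z^2 + z^4 + 4*x*y*z - 4*z^2 + 2
tr(a b a^-1 b a^-1 b^-1 a b) = tr(a b a b a^-1 b a^-1)*tr(b) - tr(a b a b a^-1 b a^-1 b) = -x^2*y^2*z^2 + x^3*y*z + x*y^3*z + 2*x*y*z^3 - x^2*z^2 - y^2*z^2 - z^4 - 4*x*y*z + y^2 + 4*z^2 - 2
tr(a^-1 b^-1 a b^-1 a b a^-1 b) = tr(a b a^-1 b a^-1 b^-1 a)*tr(b) - tr(a b a^-1 b a^-1 b^-1 a b) = -x^3*y^3*z + x^4*y^2 + x^2*y^4 + 3*x^2*y^2*z^2 - 2*x^3*y*z - 2*x*y^3*z - 3*x*y*z^3 - 4*x^2*y^2 + x^2*z^2 + y^2*z^2 + z^4 + 8*x*y*z - 4*z^2 + 2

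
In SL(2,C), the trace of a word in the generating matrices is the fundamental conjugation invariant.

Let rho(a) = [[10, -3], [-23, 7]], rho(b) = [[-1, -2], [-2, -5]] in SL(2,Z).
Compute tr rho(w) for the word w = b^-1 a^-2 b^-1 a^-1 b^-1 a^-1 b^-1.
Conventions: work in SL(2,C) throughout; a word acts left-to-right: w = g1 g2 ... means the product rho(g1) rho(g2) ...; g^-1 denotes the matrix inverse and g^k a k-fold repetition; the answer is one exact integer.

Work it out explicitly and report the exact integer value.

-49825

rho(b^-1) = [[-5, 2], [2, -1]]
... * rho(a^-1) = [[7, 3], [23, 10]]  ->  [[11, 5], [-9, -4]]
... * rho(a^-1) = [[7, 3], [23, 10]]  ->  [[192, 83], [-155, -67]]
... * rho(b^-1) = [[-5, 2], [2, -1]]  ->  [[-794, 301], [641, -243]]
... * rho(a^-1) = [[7, 3], [23, 10]]  ->  [[1365, 628], [-1102, -507]]
... * rho(b^-1) = [[-5, 2], [2, -1]]  ->  [[-5569, 2102], [4496, -1697]]
... * rho(a^-1) = [[7, 3], [23, 10]]  ->  [[9363, 4313], [-7559, -3482]]
... * rho(b^-1) = [[-5, 2], [2, -1]]  ->  [[-38189, 14413], [30831, -11636]]
tr = -38189 + -11636 = -49825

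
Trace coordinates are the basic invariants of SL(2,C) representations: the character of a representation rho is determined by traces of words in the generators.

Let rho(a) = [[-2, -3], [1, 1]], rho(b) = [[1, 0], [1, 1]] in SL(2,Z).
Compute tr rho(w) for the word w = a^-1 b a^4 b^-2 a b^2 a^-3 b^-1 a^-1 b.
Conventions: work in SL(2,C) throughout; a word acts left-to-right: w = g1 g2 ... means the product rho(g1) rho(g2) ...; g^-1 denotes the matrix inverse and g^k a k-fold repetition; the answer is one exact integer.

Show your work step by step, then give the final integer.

rho(a^-1) = [[1, 3], [-1, -2]]
... * rho(b) = [[1, 0], [1, 1]]  ->  [[4, 3], [-3, -2]]
... * rho(a) = [[-2, -3], [1, 1]]  ->  [[-5, -9], [4, 7]]
... * rho(a) = [[-2, -3], [1, 1]]  ->  [[1, 6], [-1, -5]]
... * rho(a) = [[-2, -3], [1, 1]]  ->  [[4, 3], [-3, -2]]
... * rho(a) = [[-2, -3], [1, 1]]  ->  [[-5, -9], [4, 7]]
... * rho(b^-1) = [[1, 0], [-1, 1]]  ->  [[4, -9], [-3, 7]]
... * rho(b^-1) = [[1, 0], [-1, 1]]  ->  [[13, -9], [-10, 7]]
... * rho(a) = [[-2, -3], [1, 1]]  ->  [[-35, -48], [27, 37]]
... * rho(b) = [[1, 0], [1, 1]]  ->  [[-83, -48], [64, 37]]
... * rho(b) = [[1, 0], [1, 1]]  ->  [[-131, -48], [101, 37]]
... * rho(a^-1) = [[1, 3], [-1, -2]]  ->  [[-83, -297], [64, 229]]
... * rho(a^-1) = [[1, 3], [-1, -2]]  ->  [[214, 345], [-165, -266]]
... * rho(a^-1) = [[1, 3], [-1, -2]]  ->  [[-131, -48], [101, 37]]
... * rho(b^-1) = [[1, 0], [-1, 1]]  ->  [[-83, -48], [64, 37]]
... * rho(a^-1) = [[1, 3], [-1, -2]]  ->  [[-35, -153], [27, 118]]
... * rho(b) = [[1, 0], [1, 1]]  ->  [[-188, -153], [145, 118]]
tr = -188 + 118 = -70

-70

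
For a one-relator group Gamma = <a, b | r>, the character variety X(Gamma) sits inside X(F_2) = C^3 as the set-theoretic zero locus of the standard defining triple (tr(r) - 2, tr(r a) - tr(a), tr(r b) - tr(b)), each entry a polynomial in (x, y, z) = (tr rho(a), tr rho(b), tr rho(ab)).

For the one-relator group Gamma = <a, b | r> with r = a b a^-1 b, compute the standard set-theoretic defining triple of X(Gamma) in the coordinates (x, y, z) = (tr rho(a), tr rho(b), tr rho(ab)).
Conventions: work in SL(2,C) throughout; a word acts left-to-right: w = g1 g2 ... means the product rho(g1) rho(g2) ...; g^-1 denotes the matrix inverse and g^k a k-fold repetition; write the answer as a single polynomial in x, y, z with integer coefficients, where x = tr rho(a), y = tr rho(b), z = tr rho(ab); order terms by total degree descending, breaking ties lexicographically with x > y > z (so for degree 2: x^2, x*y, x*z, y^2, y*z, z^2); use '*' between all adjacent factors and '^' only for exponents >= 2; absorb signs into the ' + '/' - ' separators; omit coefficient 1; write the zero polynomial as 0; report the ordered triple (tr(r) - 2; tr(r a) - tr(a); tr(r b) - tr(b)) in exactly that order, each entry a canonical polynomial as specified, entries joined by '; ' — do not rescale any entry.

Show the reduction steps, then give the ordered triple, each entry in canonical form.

x*y*z - x^2 - z^2; x^2*y*z - x^3 - x*y^2 - x*z^2 + y*z + 2*x; x*y^2*z - x^2*y - y*z^2

trace(b a b) = trace(b) * trace(a b) - trace(a) = y*z - x
trace(b a b a) = trace(a b) * trace(a b) - trace(1) = z^2 - 2
trace(a b a^-1 b) = trace(b a b) * trace(a) - trace(b a b a) = x*y*z - x^2 - z^2 + 2
trace(a^2 b) = trace(a) * trace(b a) - trace(b)   [square of a] = x*z - y
trace(a^2) = trace(a) * trace(a) - trace(1)   [square of a] = x^2 - 2
trace(b a^2 b) = trace(b) * trace(a^2 b) - trace(a^2)   [square of b] = x*y*z - x^2 - y^2 + 2
trace(b a^2 b a) = trace(a) * trace(b a b a) - trace(b a b)   [square of a] = x*z^2 - y*z - x
trace(a b a^-1 b a) = trace(b a^2 b) * trace(a) - trace(b a^2 b a)   [inverse elimination on a] = x^2*y*z - x^3 - x*y^2 - x*z^2 + y*z + 3*x
trace(b^2 a b) = trace(b) * trace(b a b) - trace(b a)   [square of b] = y^2*z - x*y - z
trace(b^2 a b a) = trace(b) * trace(a b a b) - trace(a b a)   [square of b] = y*z^2 - x*z - y
trace(a b a^-1 b^2) = trace(b^2 a b) * trace(a) - trace(b^2 a b a)   [inverse elimination on a] = x*y^2*z - x^2*y - y*z^2 + y
assemble the triple (trace(r) - 2; trace(r a) - x; trace(r b) - y)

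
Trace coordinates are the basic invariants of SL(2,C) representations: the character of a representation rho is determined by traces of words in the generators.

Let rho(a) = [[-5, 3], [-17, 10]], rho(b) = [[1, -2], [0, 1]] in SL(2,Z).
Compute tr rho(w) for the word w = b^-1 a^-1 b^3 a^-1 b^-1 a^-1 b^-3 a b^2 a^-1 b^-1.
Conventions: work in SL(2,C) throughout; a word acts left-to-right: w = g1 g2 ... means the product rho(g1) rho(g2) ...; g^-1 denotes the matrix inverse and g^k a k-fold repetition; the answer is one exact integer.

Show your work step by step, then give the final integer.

rho(b^-1) = [[1, 2], [0, 1]]
... * rho(a^-1) = [[10, -3], [17, -5]]  ->  [[44, -13], [17, -5]]
... * rho(b) = [[1, -2], [0, 1]]  ->  [[44, -101], [17, -39]]
... * rho(b) = [[1, -2], [0, 1]]  ->  [[44, -189], [17, -73]]
... * rho(b) = [[1, -2], [0, 1]]  ->  [[44, -277], [17, -107]]
... * rho(a^-1) = [[10, -3], [17, -5]]  ->  [[-4269, 1253], [-1649, 484]]
... * rho(b^-1) = [[1, 2], [0, 1]]  ->  [[-4269, -7285], [-1649, -2814]]
... * rho(a^-1) = [[10, -3], [17, -5]]  ->  [[-166535, 49232], [-64328, 19017]]
... * rho(b^-1) = [[1, 2], [0, 1]]  ->  [[-166535, -283838], [-64328, -109639]]
... * rho(b^-1) = [[1, 2], [0, 1]]  ->  [[-166535, -616908], [-64328, -238295]]
... * rho(b^-1) = [[1, 2], [0, 1]]  ->  [[-166535, -949978], [-64328, -366951]]
... * rho(a) = [[-5, 3], [-17, 10]]  ->  [[16982301, -9999385], [6559807, -3862494]]
... * rho(b) = [[1, -2], [0, 1]]  ->  [[16982301, -43963987], [6559807, -16982108]]
... * rho(b) = [[1, -2], [0, 1]]  ->  [[16982301, -77928589], [6559807, -30101722]]
... * rho(a^-1) = [[10, -3], [17, -5]]  ->  [[-1154963003, 338696042], [-446131204, 130829189]]
... * rho(b^-1) = [[1, 2], [0, 1]]  ->  [[-1154963003, -1971229964], [-446131204, -761433219]]
tr = -1154963003 + -761433219 = -1916396222

-1916396222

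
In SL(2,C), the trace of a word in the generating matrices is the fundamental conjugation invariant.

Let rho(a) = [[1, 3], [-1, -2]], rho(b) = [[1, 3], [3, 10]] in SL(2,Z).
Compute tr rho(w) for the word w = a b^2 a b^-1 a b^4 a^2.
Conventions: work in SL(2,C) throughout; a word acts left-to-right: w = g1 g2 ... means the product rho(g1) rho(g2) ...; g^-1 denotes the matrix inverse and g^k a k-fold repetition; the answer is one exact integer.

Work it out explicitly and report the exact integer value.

-22399573

rho(a) = [[1, 3], [-1, -2]]
... * rho(b) = [[1, 3], [3, 10]]  ->  [[10, 33], [-7, -23]]
... * rho(b) = [[1, 3], [3, 10]]  ->  [[109, 360], [-76, -251]]
... * rho(a) = [[1, 3], [-1, -2]]  ->  [[-251, -393], [175, 274]]
... * rho(b^-1) = [[10, -3], [-3, 1]]  ->  [[-1331, 360], [928, -251]]
... * rho(a) = [[1, 3], [-1, -2]]  ->  [[-1691, -4713], [1179, 3286]]
... * rho(b) = [[1, 3], [3, 10]]  ->  [[-15830, -52203], [11037, 36397]]
... * rho(b) = [[1, 3], [3, 10]]  ->  [[-172439, -569520], [120228, 397081]]
... * rho(b) = [[1, 3], [3, 10]]  ->  [[-1880999, -6212517], [1311471, 4331494]]
... * rho(b) = [[1, 3], [3, 10]]  ->  [[-20518550, -67768167], [14305953, 47249353]]
... * rho(a) = [[1, 3], [-1, -2]]  ->  [[47249617, 73980684], [-32943400, -51580847]]
... * rho(a) = [[1, 3], [-1, -2]]  ->  [[-26731067, -6212517], [18637447, 4331494]]
tr = -26731067 + 4331494 = -22399573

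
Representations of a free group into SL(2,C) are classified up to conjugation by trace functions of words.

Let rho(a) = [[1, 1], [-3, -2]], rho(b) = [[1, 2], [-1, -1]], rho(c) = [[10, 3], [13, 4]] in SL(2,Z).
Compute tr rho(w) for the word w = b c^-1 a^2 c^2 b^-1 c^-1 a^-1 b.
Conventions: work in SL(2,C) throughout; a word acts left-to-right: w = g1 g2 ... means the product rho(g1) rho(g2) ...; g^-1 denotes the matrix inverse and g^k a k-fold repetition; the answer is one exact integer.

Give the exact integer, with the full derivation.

106304

rho(b) = [[1, 2], [-1, -1]]
... * rho(c^-1) = [[4, -3], [-13, 10]]  ->  [[-22, 17], [9, -7]]
... * rho(a) = [[1, 1], [-3, -2]]  ->  [[-73, -56], [30, 23]]
... * rho(a) = [[1, 1], [-3, -2]]  ->  [[95, 39], [-39, -16]]
... * rho(c) = [[10, 3], [13, 4]]  ->  [[1457, 441], [-598, -181]]
... * rho(c) = [[10, 3], [13, 4]]  ->  [[20303, 6135], [-8333, -2518]]
... * rho(b^-1) = [[-1, -2], [1, 1]]  ->  [[-14168, -34471], [5815, 14148]]
... * rho(c^-1) = [[4, -3], [-13, 10]]  ->  [[391451, -302206], [-160664, 124035]]
... * rho(a^-1) = [[-2, -1], [3, 1]]  ->  [[-1689520, -693657], [693433, 284699]]
... * rho(b) = [[1, 2], [-1, -1]]  ->  [[-995863, -2685383], [408734, 1102167]]
tr = -995863 + 1102167 = 106304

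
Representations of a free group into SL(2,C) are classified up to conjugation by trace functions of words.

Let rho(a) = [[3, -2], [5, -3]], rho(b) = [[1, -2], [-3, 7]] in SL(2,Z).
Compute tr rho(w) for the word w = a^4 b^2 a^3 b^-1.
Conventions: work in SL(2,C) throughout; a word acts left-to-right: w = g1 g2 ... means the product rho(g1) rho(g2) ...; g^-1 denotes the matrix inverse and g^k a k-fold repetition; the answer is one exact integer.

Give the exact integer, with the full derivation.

22

rho(a) = [[3, -2], [5, -3]]
... * rho(a) = [[3, -2], [5, -3]]  ->  [[-1, 0], [0, -1]]
... * rho(a) = [[3, -2], [5, -3]]  ->  [[-3, 2], [-5, 3]]
... * rho(a) = [[3, -2], [5, -3]]  ->  [[1, 0], [0, 1]]
... * rho(b) = [[1, -2], [-3, 7]]  ->  [[1, -2], [-3, 7]]
... * rho(b) = [[1, -2], [-3, 7]]  ->  [[7, -16], [-24, 55]]
... * rho(a) = [[3, -2], [5, -3]]  ->  [[-59, 34], [203, -117]]
... * rho(a) = [[3, -2], [5, -3]]  ->  [[-7, 16], [24, -55]]
... * rho(a) = [[3, -2], [5, -3]]  ->  [[59, -34], [-203, 117]]
... * rho(b^-1) = [[7, 2], [3, 1]]  ->  [[311, 84], [-1070, -289]]
tr = 311 + -289 = 22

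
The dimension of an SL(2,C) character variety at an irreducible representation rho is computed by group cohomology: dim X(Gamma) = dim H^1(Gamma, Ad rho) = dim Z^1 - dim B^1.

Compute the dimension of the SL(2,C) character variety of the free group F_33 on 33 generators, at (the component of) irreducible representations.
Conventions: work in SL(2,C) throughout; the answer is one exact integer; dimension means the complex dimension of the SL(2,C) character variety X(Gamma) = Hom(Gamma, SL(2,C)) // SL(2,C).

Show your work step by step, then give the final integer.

Here Gamma is free of rank 33 — no relator constrains a cocycle.
So Z^1 = (sl_2)^33 in full: dim Z^1 = 99.
Irreducibility makes the coboundary map sl_2 -> Z^1 injective (trivial centralizer), so dim B^1 = 3.
dim H^1 = 99 - 3 = 96, which is dim X.

96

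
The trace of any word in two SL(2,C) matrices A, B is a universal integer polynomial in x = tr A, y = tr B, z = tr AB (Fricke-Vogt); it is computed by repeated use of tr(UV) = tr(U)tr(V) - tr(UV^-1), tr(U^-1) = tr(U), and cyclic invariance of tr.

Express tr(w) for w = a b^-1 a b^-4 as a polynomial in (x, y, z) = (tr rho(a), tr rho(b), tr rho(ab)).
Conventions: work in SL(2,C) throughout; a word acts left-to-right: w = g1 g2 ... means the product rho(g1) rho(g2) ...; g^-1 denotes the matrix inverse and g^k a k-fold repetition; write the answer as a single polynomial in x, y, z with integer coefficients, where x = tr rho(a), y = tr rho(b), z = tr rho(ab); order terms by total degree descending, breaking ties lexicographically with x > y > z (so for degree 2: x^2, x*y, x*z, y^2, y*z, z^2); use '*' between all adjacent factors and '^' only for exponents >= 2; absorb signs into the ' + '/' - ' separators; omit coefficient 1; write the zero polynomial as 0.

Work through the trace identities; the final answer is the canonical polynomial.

x^2*y^5 - 2*x*y^4*z - 3*x^2*y^3 + y^3*z^2 + 5*x*y^2*z + x^2*y - y^3 - 2*y*z^2 - x*z + 3*y

so tr(a^2) = tr(a) tr(a) - tr(1)   [square of a] = x^2 - 2
tr(a^2 b) = tr(a) tr(b a) - tr(b)   [square of a] = x*z - y
reduce: tr(a^2 b^-1) = tr(a^2) tr(b) - tr(a^2 b)   [inverse elimination on b] = x^2*y - x*z - y
tr(b^-2 a^2) = tr(a^2 b^-1) tr(b) - tr(a^2)   [inverse elimination on b] = x^2*y^2 - x*y*z - x^2 - y^2 + 2
reduce: tr(a^2 b^-3) = tr(b^-2 a^2) tr(b) - tr(b^-2 a^2 b)   [inverse elimination on b] = x^2*y^3 - x*y^2*z - 2*x^2*y - y^3 + x*z + 3*y
reduce: tr(a b^-4 a) = tr(a^2 b^-3) tr(b) - tr(a^2 b^-2)   [inverse elimination on b] = x^2*y^4 - x*y^3*z - 3*x^2*y^2 - y^4 + 2*x*y*z + x^2 + 4*y^2 - 2
tr(a b a b) = tr(b a) tr(b a) - tr(1)   [split at a repeated b] = z^2 - 2
tr(a b a b^-1) = tr(a b a) tr(b) - tr(a b a b)   [inverse elimination on b] = x*y*z - y^2 - z^2 + 2
tr(b^-2 a b a) = tr(a b a b^-1) tr(b) - tr(a b a)   [inverse elimination on b] = x*y^2*z - y^3 - y*z^2 - x*z + 3*y
reduce: tr(b^-2 a b a b^-1) = tr(b^-2 a b a) tr(b) - tr(b^-2 a b a b)   [inverse elimination on b] = x*y^3*z - y^4 - y^2*z^2 - 2*x*y*z + 4*y^2 + z^2 - 2
tr(a b^-4 a b) = tr(b^-2 a b a b^-1) tr(b) - tr(b^-2 a b a)   [inverse elimination on b] = x*y^4*z - y^5 - y^3*z^2 - 3*x*y^2*z + 5*y^3 + 2*y*z^2 + x*z - 5*y
reduce: tr(a b^-1 a b^-4) = tr(a b^-4 a) tr(b) - tr(a b^-4 a b)   [inverse elimination on b] = x^2*y^5 - 2*x*y^4*z - 3*x^2*y^3 + y^3*z^2 + 5*x*y^2*z + x^2*y - y^3 - 2*y*z^2 - x*z + 3*y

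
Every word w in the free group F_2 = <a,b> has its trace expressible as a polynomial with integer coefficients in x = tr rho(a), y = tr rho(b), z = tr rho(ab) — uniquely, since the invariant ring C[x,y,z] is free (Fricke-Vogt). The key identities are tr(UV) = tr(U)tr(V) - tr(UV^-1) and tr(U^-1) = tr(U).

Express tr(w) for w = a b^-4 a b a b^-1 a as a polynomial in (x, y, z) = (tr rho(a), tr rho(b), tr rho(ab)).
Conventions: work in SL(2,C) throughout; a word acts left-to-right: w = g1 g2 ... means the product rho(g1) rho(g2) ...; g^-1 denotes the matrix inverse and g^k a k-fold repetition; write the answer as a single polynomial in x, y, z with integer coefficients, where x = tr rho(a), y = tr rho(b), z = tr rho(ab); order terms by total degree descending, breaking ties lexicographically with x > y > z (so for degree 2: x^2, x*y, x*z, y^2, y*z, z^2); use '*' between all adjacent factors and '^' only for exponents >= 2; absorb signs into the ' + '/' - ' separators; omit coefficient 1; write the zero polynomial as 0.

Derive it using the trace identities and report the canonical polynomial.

x^3*y^5*z - x^2*y^6 - 2*x^2*y^4*z^2 - 3*x^3*y^3*z + x*y^3*z^3 + 5*x^2*y^4 + 5*x^2*y^2*z^2 + y^6 + y^4*z^2 + x^3*y*z - x*y^3*z - 2*x*y*z^3 - 6*x^2*y^2 - x^2*z^2 - 6*y^4 - 3*y^2*z^2 + 3*x*y*z + x^2 + 9*y^2 + z^2 - 2

trace(a b a) = trace(a) * trace(b a) - trace(b)   [square of a] = x*z - y
reduce: trace(b a^3) = trace(a) * trace(a b a) - trace(a b)   [square of a] = x^2*z - x*y - z
so trace(a b a^3) = trace(a) * trace(b a^3) - trace(b a^2)   [square of a] = x^3*z - x^2*y - 2*x*z + y
so trace(b a b a) = trace(a b) * trace(a b) - trace(1)   [split at a repeated a] = z^2 - 2
trace(b a b) = trace(b) * trace(a b) - trace(a)   [square of b] = y*z - x
trace(a b a b a) = trace(a) * trace(b a b a) - trace(b a b)   [square of a] = x*z^2 - y*z - x
reduce: trace(a b a^3 b) = trace(a) * trace(a b a b a) - trace(a b a b)   [square of a] = x^2*z^2 - x*y*z - x^2 - z^2 + 2
trace(b^-1 a b a^3) = trace(a b a^3) * trace(b) - trace(a b a^3 b)   [inverse elimination on b] = x^3*y*z - x^2*y^2 - x^2*z^2 - x*y*z + x^2 + y^2 + z^2 - 2
so trace(b^-2 a b a^3) = trace(b^-1 a b a^3) * trace(b) - trace(b^-1 a b a^3 b)   [inverse elimination on b] = x^3*y^2*z - x^2*y^3 - x^2*y*z^2 - x^3*z - x*y^2*z + 2*x^2*y + y^3 + y*z^2 + 2*x*z - 3*y
trace(a^2 b^-3 a b a) = trace(b^-2 a b a^3) * trace(b) - trace(b^-2 a b a^3 b)   [inverse elimination on b] = x^3*y^3*z - x^2*y^4 - x^2*y^2*z^2 - 2*x^3*y*z - x*y^3*z + 3*x^2*y^2 + x^2*z^2 + y^4 + y^2*z^2 + 3*x*y*z - x^2 - 4*y^2 - z^2 + 2
trace(b a b a b a) = trace(a b a b) * trace(a b) - trace(b a)   [split at a repeated a] = z^3 - 3*z
reduce: trace(b a b a b) = trace(b) * trace(a b a b) - trace(a b a)   [square of b] = y*z^2 - x*z - y
so trace(a b a b a^2 b) = trace(a) * trace(b a b a b a) - trace(b a b a b)   [square of a] = x*z^3 - y*z^2 - 2*x*z + y
trace(b^-1 a b a b a^2) = trace(a b a b a^2) * trace(b) - trace(a b a b a^2 b)   [inverse elimination on b] = x^2*y*z^2 - x*y^2*z - x*z^3 - x^2*y + 2*x*z + y
reduce: trace(b^-1 a b a b a^2 b^-1) = trace(b^-1 a b a b a^2) * trace(b) - trace(b^-1 a b a b a^2 b)   [inverse elimination on b] = x^2*y^2*z^2 - x*y^3*z - x*y*z^3 - x^2*y^2 - x^2*z^2 + 3*x*y*z + x^2 + y^2 + z^2 - 2
trace(a^2 b^-3 a b a b) = trace(b^-1 a b a b a^2 b^-1) * trace(b) - trace(b^-1 a b a b a^2)   [inverse elimination on b] = x^2*y^3*z^2 - x*y^4*z - x*y^2*z^3 - x^2*y^3 - 2*x^2*y*z^2 + 4*x*y^2*z + x*z^3 + 2*x^2*y + y^3 + y*z^2 - 2*x*z - 3*y
trace(b^-3 a b a b^-1 a^2) = trace(a^2 b^-3 a b a) * trace(b) - trace(a^2 b^-3 a b a b)   [inverse elimination on b] = x^3*y^4*z - x^2*y^5 - 2*x^2*y^3*z^2 - 2*x^3*y^2*z + x*y^2*z^3 + 4*x^2*y^3 + 3*x^2*y*z^2 + y^5 + y^3*z^2 - x*y^2*z - x*z^3 - 3*x^2*y - 5*y^3 - 2*y*z^2 + 2*x*z + 5*y
reduce: trace(a b a b^-1 a^2) = trace(a^3 b a) * trace(b) - trace(a^3 b a b)   [inverse elimination on b] = x^3*y*z - x^2*y^2 - x^2*z^2 - x*y*z + x^2 + y^2 + z^2 - 2
trace(a b a b^-1 a^2 b) = trace(a^2 b a b a) * trace(b) - trace(a^2 b a b a b)   [inverse elimination on b] = x^2*y*z^2 - x*y^2*z - x*z^3 - x^2*y + 2*x*z + y
trace(a b a b^-1 a^2 b^-1) = trace(a b a b^-1 a^2) * trace(b) - trace(a b a b^-1 a^2 b)   [inverse elimination on b] = x^3*y^2*z - x^2*y^3 - 2*x^2*y*z^2 + x*z^3 + 2*x^2*y + y^3 + y*z^2 - 2*x*z - 3*y
reduce: trace(b^-2 a b a b^-1 a^2) = trace(a b a b^-1 a^2 b^-1) * trace(b) - trace(a b a b^-1 a^2)   [inverse elimination on b] = x^3*y^3*z - x^2*y^4 - 2*x^2*y^2*z^2 - x^3*y*z + x*y*z^3 + 3*x^2*y^2 + x^2*z^2 + y^4 + y^2*z^2 - x*y*z - x^2 - 4*y^2 - z^2 + 2
so trace(a b^-4 a b a b^-1 a) = trace(b^-3 a b a b^-1 a^2) * trace(b) - trace(b^-3 a b a b^-1 a^2 b)   [inverse elimination on b] = x^3*y^5*z - x^2*y^6 - 2*x^2*y^4*z^2 - 3*x^3*y^3*z + x*y^3*z^3 + 5*x^2*y^4 + 5*x^2*y^2*z^2 + y^6 + y^4*z^2 + x^3*y*z - x*y^3*z - 2*x*y*z^3 - 6*x^2*y^2 - x^2*z^2 - 6*y^4 - 3*y^2*z^2 + 3*x*y*z + x^2 + 9*y^2 + z^2 - 2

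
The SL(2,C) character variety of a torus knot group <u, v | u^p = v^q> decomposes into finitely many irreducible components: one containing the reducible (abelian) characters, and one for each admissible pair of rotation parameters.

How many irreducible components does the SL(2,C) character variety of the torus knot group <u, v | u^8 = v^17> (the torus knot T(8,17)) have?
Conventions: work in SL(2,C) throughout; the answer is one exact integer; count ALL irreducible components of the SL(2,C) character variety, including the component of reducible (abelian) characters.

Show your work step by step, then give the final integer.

In the torus knot group T(8,17), u^8 = v^17 is central, so an irreducible representation sends it to +I or -I (Schur).
So on each irreducible component the traces are pinned: tr(u) = 2*cos(pi*alpha/8) with 1 <= alpha <= 7, tr(v) = 2*cos(pi*beta/17) with 1 <= beta <= 16.
Consistency of u^8 = (-1)^alpha I with v^17 = (-1)^beta I forces alpha = beta (mod 2).
Counting: 4 odd alphas x 8 odd betas + 3 even alphas x 8 even betas = 32 + 24 = 56.
Total: 56 irreducible-character components + 1 reducible (abelian) component = 57.

57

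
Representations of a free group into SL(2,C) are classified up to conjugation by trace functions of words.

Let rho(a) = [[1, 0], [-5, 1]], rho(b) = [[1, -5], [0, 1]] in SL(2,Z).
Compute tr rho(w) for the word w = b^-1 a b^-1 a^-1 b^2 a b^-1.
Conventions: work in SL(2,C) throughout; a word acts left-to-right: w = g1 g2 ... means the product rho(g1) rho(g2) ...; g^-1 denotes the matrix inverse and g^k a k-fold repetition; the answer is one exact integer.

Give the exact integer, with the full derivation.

-60023

rho(b^-1) = [[1, 5], [0, 1]]
... * rho(a) = [[1, 0], [-5, 1]]  ->  [[-24, 5], [-5, 1]]
... * rho(b^-1) = [[1, 5], [0, 1]]  ->  [[-24, -115], [-5, -24]]
... * rho(a^-1) = [[1, 0], [5, 1]]  ->  [[-599, -115], [-125, -24]]
... * rho(b) = [[1, -5], [0, 1]]  ->  [[-599, 2880], [-125, 601]]
... * rho(b) = [[1, -5], [0, 1]]  ->  [[-599, 5875], [-125, 1226]]
... * rho(a) = [[1, 0], [-5, 1]]  ->  [[-29974, 5875], [-6255, 1226]]
... * rho(b^-1) = [[1, 5], [0, 1]]  ->  [[-29974, -143995], [-6255, -30049]]
tr = -29974 + -30049 = -60023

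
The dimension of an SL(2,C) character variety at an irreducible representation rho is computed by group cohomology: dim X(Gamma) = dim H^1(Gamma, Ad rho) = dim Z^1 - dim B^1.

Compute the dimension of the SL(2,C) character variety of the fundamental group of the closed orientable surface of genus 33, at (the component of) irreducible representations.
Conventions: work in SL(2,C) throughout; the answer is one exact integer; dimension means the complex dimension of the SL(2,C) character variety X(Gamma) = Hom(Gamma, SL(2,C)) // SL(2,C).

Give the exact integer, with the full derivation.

192

The genus-33 surface group: 2g = 66 generators, one relator prod [a_i, b_i].
A cocycle assigns one sl_2 vector per generator subject to the relator condition d_2(z) = 0: dim of the unconstrained space is 3*2g = 198.
H^2 = coker(d_2) is dual to H^0 = 0 at irreducible rho (Poincare duality), so d_2 is onto: dim Z^1 = 195.
As always at irreducible rho, dim B^1 = 3.
Hence dim X = 195 - 3 = 192.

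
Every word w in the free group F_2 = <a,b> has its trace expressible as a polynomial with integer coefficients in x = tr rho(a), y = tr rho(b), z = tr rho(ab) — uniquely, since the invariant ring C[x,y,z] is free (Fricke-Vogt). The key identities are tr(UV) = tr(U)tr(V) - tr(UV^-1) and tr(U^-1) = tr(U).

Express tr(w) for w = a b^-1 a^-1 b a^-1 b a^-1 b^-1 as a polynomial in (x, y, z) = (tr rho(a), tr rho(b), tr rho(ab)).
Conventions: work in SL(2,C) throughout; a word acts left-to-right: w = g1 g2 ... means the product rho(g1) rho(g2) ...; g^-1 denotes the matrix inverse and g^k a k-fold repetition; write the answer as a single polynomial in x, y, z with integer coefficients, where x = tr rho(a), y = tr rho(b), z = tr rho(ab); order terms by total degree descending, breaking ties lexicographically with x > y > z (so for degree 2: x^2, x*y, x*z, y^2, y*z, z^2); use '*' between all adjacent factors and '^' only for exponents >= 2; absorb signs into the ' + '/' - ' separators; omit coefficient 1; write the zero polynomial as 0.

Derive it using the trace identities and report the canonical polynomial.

trace(b a^-1) = trace(b)*trace(a) - trace(b a) = x*y - z
reduce: trace(a^-1 b a^-1) = trace(b a^-1)*trace(a) - trace(b) = x^2*y - x*z - y
trace(b^2) = trace(b)*trace(b) - trace(1) = y^2 - 2
reduce: trace(b^2 a) = trace(b)*trace(a b) - trace(a) = y*z - x
trace(b a^-1 b) = trace(b^2)*trace(a) - trace(b^2 a) = x*y^2 - y*z - x
trace(b^3 a) = trace(b)*trace(a b^2) - trace(a b) = y^2*z - x*y - z
so trace(b^3) = trace(b)*trace(b^2) - trace(b) = y^3 - 3*y
so trace(a b^3 a) = trace(a)*trace(b^3 a) - trace(b^3) = x*y^2*z - x^2*y - y^3 - x*z + 3*y
trace(a b a b) = trace(b a)*trace(b a) - trace(1)   [split at repeated b] = z^2 - 2
trace(a b a) = trace(a)*trace(b a) - trace(b) = x*z - y
trace(a b a b^2) = trace(b)*trace(a b a b) - trace(a b a) = y*z^2 - x*z - y
trace(a b^3 a b) = trace(b)*trace(a b a b^2) - trace(a b a b) = y^2*z^2 - x*y*z - y^2 - z^2 + 2
reduce: trace(b a b^-1 a b^2) = trace(a b^3 a)*trace(b) - trace(a b^3 a b) = x*y^3*z - x^2*y^2 - y^4 - y^2*z^2 + 4*y^2 + z^2 - 2
trace(a b^2 a b a) = trace(a)*trace(b^2 a b a) - trace(b^2 a b) = x*y*z^2 - x^2*z - y^2*z + z
so trace(a b a b a b) = trace(a b)*trace(a b a b) - trace(a^-1 b^-1)   [split at repeated a] = z^3 - 3*z
trace(a b a b a) = trace(a)*trace(b a b a) - trace(b a b) = x*z^2 - y*z - x
so trace(a b^2 a b a b) = trace(b)*trace(a b a b a b) - trace(a b a b a) = y*z^3 - x*z^2 - 2*y*z + x
reduce: trace(b a b^-1 a b^2 a) = trace(a b^2 a b a)*trace(b) - trace(a b^2 a b a b) = x*y^2*z^2 - x^2*y*z - y^3*z - y*z^3 + x*z^2 + 3*y*z - x
reduce: trace(b a^-1 b a b^-1 a b) = trace(b a b^-1 a b^2)*trace(a) - trace(b a b^-1 a b^2 a) = x^2*y^3*z - x^3*y^2 - x*y^4 - 2*x*y^2*z^2 + x^2*y*z + y^3*z + y*z^3 + 4*x*y^2 - 3*y*z - x
trace(a^2 b a) = trace(a)*trace(a b a) - trace(a b) = x^2*z - x*y - z
so trace(a b a b^2 a) = trace(b)*trace(a^2 b a b) - trace(a^2 b a) = x*y*z^2 - x^2*z - y^2*z + z
trace(b a b^-1 a b a b) = trace(a b a b^2 a)*trace(b) - trace(a b a b^2 a b) = x*y^2*z^2 - x^2*y*z - y^3*z - y*z^3 + x*z^2 + 3*y*z - x
reduce: trace(a b a b a b a) = trace(a)*trace(b a b a b a) - trace(b a b a b) = x*z^3 - y*z^2 - 2*x*z + y
so trace(a b a b a b a b) = trace(a b a b a b)*trace(a b) - trace(b a b a)   [split at repeated a] = z^4 - 4*z^2 + 2
trace(b a b^-1 a b a b a) = trace(a b a b a b a)*trace(b) - trace(a b a b a b a b) = x*y*z^3 - y^2*z^2 - z^4 - 2*x*y*z + y^2 + 4*z^2 - 2
so trace(b a^-1 b a b^-1 a b a) = trace(b a b^-1 a b a b)*trace(a) - trace(b a b^-1 a b a b a) = x^2*y^2*z^2 - x^3*y*z - x*y^3*z - 2*x*y*z^3 + x^2*z^2 + y^2*z^2 + z^4 + 5*x*y*z - x^2 - y^2 - 4*z^2 + 2
trace(b a^-1 b a^-1 b a b^-1 a) = trace(b a^-1 b a b^-1 a b)*trace(a) - trace(b a^-1 b a b^-1 a b a) = x^3*y^3*z - x^4*y^2 - x^2*y^4 - 3*x^2*y^2*z^2 + 2*x^3*y*z + 2*x*y^3*z + 3*x*y*z^3 + 4*x^2*y^2 - x^2*z^2 - y^2*z^2 - z^4 - 8*x*y*z + y^2 + 4*z^2 - 2
trace(a b^-1 a^-1 b a^-1 b a^-1 b) = trace(b a^-1 b a^-1 b a b^-1)*trace(a) - trace(b a^-1 b a^-1 b a b^-1 a) = -x^3*y^3*z + x^4*y^2 + x^2*y^4 + 3*x^2*y^2*z^2 - 2*x^3*y*z - 2*x*y^3*z - 3*x*y*z^3 - 3*x^2*y^2 + x^2*z^2 + y^2*z^2 + z^4 + 7*x*y*z - x^2 - y^2 - 4*z^2 + 2
trace(a b^-1 a^-1 b a^-1 b a^-1 b^-1) = trace(a b^-1 a^-1 b a^-1 b a^-1)*trace(b) - trace(a b^-1 a^-1 b a^-1 b a^-1 b) = x^3*y^3*z - x^4*y^2 - x^2*y^4 - 3*x^2*y^2*z^2 + 2*x^3*y*z + 2*x*y^3*z + 3*x*y*z^3 + 4*x^2*y^2 - x^2*z^2 - y^2*z^2 - z^4 - 8*x*y*z + x^2 + 4*z^2 - 2

x^3*y^3*z - x^4*y^2 - x^2*y^4 - 3*x^2*y^2*z^2 + 2*x^3*y*z + 2*x*y^3*z + 3*x*y*z^3 + 4*x^2*y^2 - x^2*z^2 - y^2*z^2 - z^4 - 8*x*y*z + x^2 + 4*z^2 - 2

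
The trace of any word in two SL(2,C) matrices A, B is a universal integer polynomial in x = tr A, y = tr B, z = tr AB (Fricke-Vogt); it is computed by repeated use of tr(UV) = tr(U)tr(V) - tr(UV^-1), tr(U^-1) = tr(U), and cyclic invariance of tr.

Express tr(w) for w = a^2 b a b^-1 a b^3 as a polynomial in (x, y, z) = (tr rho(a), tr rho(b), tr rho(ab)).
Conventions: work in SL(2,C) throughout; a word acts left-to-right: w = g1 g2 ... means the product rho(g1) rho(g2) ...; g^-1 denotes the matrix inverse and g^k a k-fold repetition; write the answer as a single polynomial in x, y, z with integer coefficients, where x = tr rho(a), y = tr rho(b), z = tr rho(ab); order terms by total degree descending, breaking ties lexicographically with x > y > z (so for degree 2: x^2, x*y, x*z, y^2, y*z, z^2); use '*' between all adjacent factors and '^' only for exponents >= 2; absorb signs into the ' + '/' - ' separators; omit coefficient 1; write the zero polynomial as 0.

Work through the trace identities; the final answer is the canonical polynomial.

next, trace(a b a b) = trace(b a)*trace(b a) - trace(1)   [split at a repeated b] = z^2 - 2
trace(a b a) = trace(a)*trace(b a) - trace(b)   [square of a] = x*z - y
next, trace(b^2 a b a) = trace(b)*trace(a b a b) - trace(a b a)   [square of b] = y*z^2 - x*z - y
and trace(a b^2) = trace(b)*trace(a b) - trace(a)   [square of b] = y*z - x
next, trace(b^2 a b) = trace(b)*trace(a b^2) - trace(a b)   [square of b] = y^2*z - x*y - z
trace(b a^2 b^2 a) = trace(a)*trace(b^2 a b a) - trace(b^2 a b)   [square of a] = x*y*z^2 - x^2*z - y^2*z + z
and trace(b^2) = trace(b)*trace(b) - trace(1)   [square of b] = y^2 - 2
next, trace(b^3) = trace(b)*trace(b^2) - trace(b)   [square of b] = y^3 - 3*y
next, trace(b a^2 b^2) = trace(a)*trace(b^3 a) - trace(b^3)   [square of a] = x*y^2*z - x^2*y - y^3 - x*z + 3*y
trace(b a^2 b a^2 b) = trace(a)*trace(b a^2 b^2 a) - trace(b a^2 b^2)   [square of a] = x^2*y*z^2 - x^3*z - 2*x*y^2*z + x^2*y + y^3 + 2*x*z - 3*y
trace(b a^2 b a) = trace(a)*trace(b a b a) - trace(b a b)   [square of a] = x*z^2 - y*z - x
trace(b a^2 b) = trace(a)*trace(b^2 a) - trace(b^2)   [square of a] = x*y*z - x^2 - y^2 + 2
next, trace(b a^2 b a^2) = trace(a)*trace(b a^2 b a) - trace(b a^2 b)   [square of a] = x^2*z^2 - 2*x*y*z + y^2 - 2
trace(a b^3 a^2 b a) = trace(b)*trace(b a^2 b a^2 b) - trace(b a^2 b a^2)   [square of b] = x^2*y^2*z^2 - x^3*y*z - 2*x*y^3*z + x^2*y^2 - x^2*z^2 + y^4 + 4*x*y*z - 4*y^2 + 2
trace(a b a b a b) = trace(b a)*trace(b a b a) - trace(b^-1 a^-1)   [split at a repeated b] = z^3 - 3*z
trace(b a b a b^2 a) = trace(b)*trace(a b a b a b) - trace(a b a b a)   [square of b] = y*z^3 - x*z^2 - 2*y*z + x
trace(b a b a b^2) = trace(b)*trace(b a b a b) - trace(b a b a)   [square of b] = y^2*z^2 - x*y*z - y^2 - z^2 + 2
and trace(a^2 b a b a b^2) = trace(a)*trace(b a b a b^2 a) - trace(b a b a b^2)   [square of a] = x*y*z^3 - x^2*z^2 - y^2*z^2 - x*y*z + x^2 + y^2 + z^2 - 2
trace(a^2 b a b a b) = trace(a)*trace(b a b a b a) - trace(b a b a b)   [square of a] = x*z^3 - y*z^2 - 2*x*z + y
trace(a b^3 a^2 b a b) = trace(b)*trace(a^2 b a b a b^2) - trace(a^2 b a b a b)   [square of b] = x*y^2*z^3 - x^2*y*z^2 - y^3*z^2 - x*y^2*z - x*z^3 + x^2*y + y^3 + 2*y*z^2 + 2*x*z - 3*y
and trace(a^2 b a b^-1 a b^3) = trace(a b^3 a^2 b a)*trace(b) - trace(a b^3 a^2 b a b)   [inverse elimination on b] = x^2*y^3*z^2 - x^3*y^2*z - 2*x*y^4*z - x*y^2*z^3 + x^2*y^3 + y^5 + y^3*z^2 + 5*x*y^2*z + x*z^3 - x^2*y - 5*y^3 - 2*y*z^2 - 2*x*z + 5*y

x^2*y^3*z^2 - x^3*y^2*z - 2*x*y^4*z - x*y^2*z^3 + x^2*y^3 + y^5 + y^3*z^2 + 5*x*y^2*z + x*z^3 - x^2*y - 5*y^3 - 2*y*z^2 - 2*x*z + 5*y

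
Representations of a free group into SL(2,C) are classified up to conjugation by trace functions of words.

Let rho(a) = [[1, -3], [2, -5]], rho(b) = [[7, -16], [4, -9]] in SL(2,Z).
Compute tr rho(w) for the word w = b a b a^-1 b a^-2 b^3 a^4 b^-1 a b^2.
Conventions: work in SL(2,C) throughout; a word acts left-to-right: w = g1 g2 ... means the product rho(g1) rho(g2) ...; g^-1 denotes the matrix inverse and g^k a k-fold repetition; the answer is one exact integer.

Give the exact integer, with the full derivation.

472

rho(b) = [[7, -16], [4, -9]]
... * rho(a) = [[1, -3], [2, -5]]  ->  [[-25, 59], [-14, 33]]
... * rho(b) = [[7, -16], [4, -9]]  ->  [[61, -131], [34, -73]]
... * rho(a^-1) = [[-5, 3], [-2, 1]]  ->  [[-43, 52], [-24, 29]]
... * rho(b) = [[7, -16], [4, -9]]  ->  [[-93, 220], [-52, 123]]
... * rho(a^-1) = [[-5, 3], [-2, 1]]  ->  [[25, -59], [14, -33]]
... * rho(a^-1) = [[-5, 3], [-2, 1]]  ->  [[-7, 16], [-4, 9]]
... * rho(b) = [[7, -16], [4, -9]]  ->  [[15, -32], [8, -17]]
... * rho(b) = [[7, -16], [4, -9]]  ->  [[-23, 48], [-12, 25]]
... * rho(b) = [[7, -16], [4, -9]]  ->  [[31, -64], [16, -33]]
... * rho(a) = [[1, -3], [2, -5]]  ->  [[-97, 227], [-50, 117]]
... * rho(a) = [[1, -3], [2, -5]]  ->  [[357, -844], [184, -435]]
... * rho(a) = [[1, -3], [2, -5]]  ->  [[-1331, 3149], [-686, 1623]]
... * rho(a) = [[1, -3], [2, -5]]  ->  [[4967, -11752], [2560, -6057]]
... * rho(b^-1) = [[-9, 16], [-4, 7]]  ->  [[2305, -2792], [1188, -1439]]
... * rho(a) = [[1, -3], [2, -5]]  ->  [[-3279, 7045], [-1690, 3631]]
... * rho(b) = [[7, -16], [4, -9]]  ->  [[5227, -10941], [2694, -5639]]
... * rho(b) = [[7, -16], [4, -9]]  ->  [[-7175, 14837], [-3698, 7647]]
tr = -7175 + 7647 = 472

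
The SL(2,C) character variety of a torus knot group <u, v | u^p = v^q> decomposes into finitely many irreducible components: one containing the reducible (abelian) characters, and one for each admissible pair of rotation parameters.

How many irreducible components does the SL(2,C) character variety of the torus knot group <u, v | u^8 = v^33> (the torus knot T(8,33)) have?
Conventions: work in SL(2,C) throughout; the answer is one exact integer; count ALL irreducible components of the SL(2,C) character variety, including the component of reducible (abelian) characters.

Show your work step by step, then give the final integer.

113

Gamma = < u, v | u^8 = v^33 > (torus knot T(8,33)); the central element u^8 = v^33 acts as +I or -I in any irreducible SL(2,C) representation.
So on each irreducible component the traces are pinned: tr(u) = 2*cos(pi*alpha/8) with 1 <= alpha <= 7, tr(v) = 2*cos(pi*beta/33) with 1 <= beta <= 32.
u^8 = (-1)^alpha I and v^33 = (-1)^beta I must agree, so alpha and beta have equal parity.
count pairs: odd alpha (4 choices) x odd beta (16), plus even alpha (3) x even beta (16): 4*16 + 3*16 = 112.
That is 112 components of irreducible characters, and with the reducible (abelian) component the total is 113.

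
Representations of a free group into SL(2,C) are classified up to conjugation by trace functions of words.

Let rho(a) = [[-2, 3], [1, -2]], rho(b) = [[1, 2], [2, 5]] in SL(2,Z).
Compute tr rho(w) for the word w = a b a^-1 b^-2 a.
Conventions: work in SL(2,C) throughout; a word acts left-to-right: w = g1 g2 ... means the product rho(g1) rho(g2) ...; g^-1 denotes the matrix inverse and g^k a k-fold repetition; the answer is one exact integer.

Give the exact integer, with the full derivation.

rho(a) = [[-2, 3], [1, -2]]
... * rho(b) = [[1, 2], [2, 5]]  ->  [[4, 11], [-3, -8]]
... * rho(a^-1) = [[-2, -3], [-1, -2]]  ->  [[-19, -34], [14, 25]]
... * rho(b^-1) = [[5, -2], [-2, 1]]  ->  [[-27, 4], [20, -3]]
... * rho(b^-1) = [[5, -2], [-2, 1]]  ->  [[-143, 58], [106, -43]]
... * rho(a) = [[-2, 3], [1, -2]]  ->  [[344, -545], [-255, 404]]
tr = 344 + 404 = 748

748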